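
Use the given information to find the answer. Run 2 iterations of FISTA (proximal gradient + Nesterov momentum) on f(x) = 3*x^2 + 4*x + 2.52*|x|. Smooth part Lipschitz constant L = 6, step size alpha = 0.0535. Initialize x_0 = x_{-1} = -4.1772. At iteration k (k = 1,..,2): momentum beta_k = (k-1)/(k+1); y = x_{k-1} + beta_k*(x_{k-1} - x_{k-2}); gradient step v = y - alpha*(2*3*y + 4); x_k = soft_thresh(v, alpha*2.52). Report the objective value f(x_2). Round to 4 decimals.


FISTA on f(x) = 3*x^2 + 4*x + 2.52*|x|
L = 6, alpha = 0.0535
Iteration 1: beta = 0.0, y = -4.1772 + 0.0*(-4.1772 + 4.1772) = -4.1772
  grad(y) = -21.0632, v = y - alpha*grad = -3.0503
  prox(v) = soft_thresh(-3.0503, 0.1348) = -2.9155
Iteration 2: beta = 0.3333, y = -2.9155 + 0.3333*(-2.9155 + 4.1772) = -2.4949
  grad(y) = -10.9696, v = y - alpha*grad = -1.9081
  prox(v) = soft_thresh(-1.9081, 0.1348) = -1.7732
f(x_2) = 3*(-1.7732)^2 + 4*(-1.7732) + 2.52*|-1.7732| = 6.8087


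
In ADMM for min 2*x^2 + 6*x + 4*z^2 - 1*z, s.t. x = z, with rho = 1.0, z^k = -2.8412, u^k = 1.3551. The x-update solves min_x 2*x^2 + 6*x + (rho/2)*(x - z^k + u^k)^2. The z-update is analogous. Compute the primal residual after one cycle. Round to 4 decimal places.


ADMM iteration with rho = 1.0, z^k = -2.8412, u^k = 1.3551
Step 1: x-update.
Minimize 2*x^2 + 6*x + (1.0/2)*(x + 2.8412 + 1.3551)^2
FOC: (2*2 + 1.0)*x = -6 + 1.0*(-2.8412 - 1.3551)
x^{k+1} = -2.0393
Step 2: z-update.
Minimize 4*z^2 - 1*z + (1.0/2)*(-2.0393 - z + 1.3551)^2
FOC: (2*4 + 1.0)*z = 1 + 1.0*(-2.0393 + 1.3551)
z^{k+1} = 0.0351
Step 3: u-update.
u^{k+1} = 1.3551 - 2.0393 - 0.0351 = -0.7193
Step 4: Primal residual = |-2.0393 - 0.0351| = 2.0744


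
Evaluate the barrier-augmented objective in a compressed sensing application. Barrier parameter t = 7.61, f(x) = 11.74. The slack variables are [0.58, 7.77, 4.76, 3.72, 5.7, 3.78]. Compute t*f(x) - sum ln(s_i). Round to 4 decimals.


Step 1: Compute log-barrier.
ln values: [-0.5447, 2.0503, 1.5602, 1.3137, 1.7405, 1.3297]
phi = -(-0.5447 + 2.0503 + 1.5602 + 1.3137 + 1.7405 + 1.3297) = -7.4497
Step 2: Compute augmented objective.
t*f(x) = 7.61*11.74 = 89.3414
Total = 89.3414 - 7.4497 = 81.8917


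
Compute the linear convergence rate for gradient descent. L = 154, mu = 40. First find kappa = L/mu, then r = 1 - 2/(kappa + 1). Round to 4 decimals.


Step 1: Compute the condition number.
kappa = L/mu = 154/40 = 3.85
Step 2: Compute the convergence rate.
r = 1 - 2/(kappa + 1) = 1 - 2*mu/(L + mu) = (L - mu)/(L + mu) = 114/194 = 0.5876


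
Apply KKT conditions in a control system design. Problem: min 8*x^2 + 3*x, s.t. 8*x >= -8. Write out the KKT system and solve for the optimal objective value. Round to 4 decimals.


Step 1: Try lambda = 0 (constraint inactive).
Stationarity: 2*8*x + 3 = 0
x* = -3/(2*8) = -0.1875
Check constraint: 8*-0.1875 = -1.5 >= -8 -- satisfied.
Step 2: Compute optimal value.
f(x*) = 8*(-0.1875)^2 + 3*(-0.1875) = -0.2813


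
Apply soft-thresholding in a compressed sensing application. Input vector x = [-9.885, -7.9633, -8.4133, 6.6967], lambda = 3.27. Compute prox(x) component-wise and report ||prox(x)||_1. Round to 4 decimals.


Soft-thresholding with lambda = 3.27:
prox(-9.885) = sign(-9.885)*max(|-9.885| - 3.27, 0) = -6.615
prox(-7.9633) = sign(-7.9633)*max(|-7.9633| - 3.27, 0) = -4.6933
prox(-8.4133) = sign(-8.4133)*max(|-8.4133| - 3.27, 0) = -5.1433
prox(6.6967) = sign(6.6967)*max(|6.6967| - 3.27, 0) = 3.4267
prox(x) = [-6.615, -4.6933, -5.1433, 3.4267]
||prox(x)||_1 = 6.615 + 4.6933 + 5.1433 + 3.4267 = 19.8783


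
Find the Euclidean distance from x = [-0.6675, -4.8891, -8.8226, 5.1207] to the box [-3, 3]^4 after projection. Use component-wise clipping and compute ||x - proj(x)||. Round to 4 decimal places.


Project each component onto [-3, 3].
clip(-0.6675) = -0.6675, clip(-4.8891) = -3.0, clip(-8.8226) = -3.0, clip(5.1207) = 3.0
Projection = [-0.6675, -3.0, -3.0, 3.0]
Squared diffs: [0.0, 3.5687, 33.9027, 4.4974]
Distance = sqrt(41.9688) = 6.4783


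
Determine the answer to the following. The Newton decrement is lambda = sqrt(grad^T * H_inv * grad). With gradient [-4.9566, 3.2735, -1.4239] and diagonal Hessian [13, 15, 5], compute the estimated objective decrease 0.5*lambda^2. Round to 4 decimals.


Step 1: H is diagonal, so H^(-1) * g = [-0.3813, 0.2182, -0.2848].
Step 2: g^T H^(-1) g = sum_i g_i^2 / H_ii
  = (-4.9566)^2/13 + (3.2735)^2/15 + (-1.4239)^2/5
  = 1.8898 + 0.7144 + 0.4055 = 3.0097
Step 3: Objective decrease = 0.5 * g^T H^(-1) g = 1.5049


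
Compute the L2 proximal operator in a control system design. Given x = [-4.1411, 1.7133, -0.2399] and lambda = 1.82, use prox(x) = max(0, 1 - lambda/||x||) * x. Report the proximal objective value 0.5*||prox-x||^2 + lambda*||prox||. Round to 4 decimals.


Step 1: Compute ||x||.
||x|| = 4.4879
Step 2: Compute scaling factor.
scale = max(0, 1 - 1.82/4.4879) = 0.5945
Step 3: prox(x) = [-2.4618, 1.0185, -0.1426]
||prox(x)|| = 2.6679
Step 4: Proximal objective.
0.5*||prox-x||^2 = 1.6562
lambda*||prox|| = 4.8556
Total = 6.5119


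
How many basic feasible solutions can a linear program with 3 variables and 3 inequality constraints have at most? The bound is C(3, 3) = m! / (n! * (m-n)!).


Each vertex corresponds to some choice of n active constraints out of m, so the number of vertices is at most C(m, n) = m! / (n!(m-n)!).
m = 3, n = 3
Numerator: 3 * 2 * 1
Denominator: 3! = 6
C(3, 3) = 1


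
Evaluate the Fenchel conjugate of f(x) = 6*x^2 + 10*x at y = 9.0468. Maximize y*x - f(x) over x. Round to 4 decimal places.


f*(y) = sup_x {y*x - a*x^2 - b*x} = sup_x {(y-b)*x - a*x^2}
FOC: (y - b) - 2a*x = 0 => x* = (y - b)/(2a)
x* = (9.0468 - 10)/(2*6) = -0.0794
f*(9.0468) = (y-b)^2/(4a) = (9.0468 - 10)^2/(4*6)
= 0.9086/24 = 0.0379


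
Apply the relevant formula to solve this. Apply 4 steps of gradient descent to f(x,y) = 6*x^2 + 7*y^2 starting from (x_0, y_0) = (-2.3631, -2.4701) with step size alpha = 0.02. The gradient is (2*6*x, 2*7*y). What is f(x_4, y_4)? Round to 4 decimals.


Gradient descent on f(x,y) = 6*x^2 + 7*y^2.
Starting point: (-2.3631, -2.4701), alpha = 0.02
Step 1: grad_x = 2*6*-2.3631 = -28.3572, grad_y = 2*7*-2.4701 = -34.5814
  x_1 = -2.3631 - 0.02*-28.3572 = -1.796
  y_1 = -2.4701 - 0.02*-34.5814 = -1.7785
Step 2: grad_x = 2*6*-1.796 = -21.5515, grad_y = 2*7*-1.7785 = -24.8986
  x_2 = -1.796 - 0.02*-21.5515 = -1.3649
  y_2 = -1.7785 - 0.02*-24.8986 = -1.2805
Step 3: grad_x = 2*6*-1.3649 = -16.3791, grad_y = 2*7*-1.2805 = -17.927
  x_3 = -1.3649 - 0.02*-16.3791 = -1.0373
  y_3 = -1.2805 - 0.02*-17.927 = -0.922
Step 4: grad_x = 2*6*-1.0373 = -12.4481, grad_y = 2*7*-0.922 = -12.9074
  x_4 = -1.0373 - 0.02*-12.4481 = -0.7884
  y_4 = -0.922 - 0.02*-12.9074 = -0.6638
f(-0.7884, -0.6638) = 6*(-0.7884)^2 + 7*(-0.6638)^2 = 6.8138


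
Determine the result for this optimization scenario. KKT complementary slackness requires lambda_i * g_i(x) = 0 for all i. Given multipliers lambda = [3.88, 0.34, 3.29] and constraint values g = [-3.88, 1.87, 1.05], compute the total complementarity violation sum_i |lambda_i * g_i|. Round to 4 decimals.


KKT complementary slackness check:
lambda_1 * g_1 = 3.88 * -3.88 = -15.0544
lambda_2 * g_2 = 0.34 * 1.87 = 0.6358
lambda_3 * g_3 = 3.29 * 1.05 = 3.4545
Total violation = 15.0544 + 0.6358 + 3.4545 = 19.1447


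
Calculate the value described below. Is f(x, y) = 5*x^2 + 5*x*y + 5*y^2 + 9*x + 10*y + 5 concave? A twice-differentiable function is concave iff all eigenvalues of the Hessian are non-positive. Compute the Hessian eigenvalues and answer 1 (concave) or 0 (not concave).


The Hessian of f(x,y) = 5*x^2 + 5*x*y + 5*y^2 + 9*x + 10*y + 5 is:
H = [[10, 5], [5, 10]]
Trace = 10 + 10 = 20
Determinant = 10*10 - (5)^2 = 75
Discriminant = (20)^2 - 4*75 = 100.0
Eigenvalues: lambda_1 = 5.0, lambda_2 = 15.0
The function is not concave.

0


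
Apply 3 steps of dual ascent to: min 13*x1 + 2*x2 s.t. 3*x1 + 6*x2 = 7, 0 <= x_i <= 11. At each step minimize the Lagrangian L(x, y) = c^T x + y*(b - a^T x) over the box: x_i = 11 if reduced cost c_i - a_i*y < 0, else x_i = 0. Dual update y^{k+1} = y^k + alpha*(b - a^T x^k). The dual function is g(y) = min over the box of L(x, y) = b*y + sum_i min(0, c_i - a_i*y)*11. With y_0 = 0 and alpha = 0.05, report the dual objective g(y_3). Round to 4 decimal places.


Dual ascent for LP: min 13*x1 + 2*x2, 3*x1 + 6*x2 = 7, 0 <= x_i <= 11
Step 1: y^k = 0.0, reduced costs: (13.0, 2.0)
  x^k = (0.0, 0.0), subgradient = b - a^T x = 7.0
  y^{k+1} = 0.0 + 0.05*7.0 = 0.35
Step 2: y^k = 0.35, reduced costs: (11.95, -0.1)
  x^k = (0.0, 11.0), subgradient = b - a^T x = -59.0
  y^{k+1} = 0.35 + 0.05*-59.0 = -2.6
Step 3: y^k = -2.6, reduced costs: (20.8, 17.6)
  x^k = (0.0, 0.0), subgradient = b - a^T x = 7.0
  y^{k+1} = -2.6 + 0.05*7.0 = -2.25
Dual objective at y_3 = -2.25: reduced costs (19.75, 15.5), box minimizer x = (0.0, 0.0)
g(y_3) = b*y + (c1 - a1*y)*x1 + (c2 - a2*y)*x2 = 7*(-2.25) + 19.75*0.0 + 15.5*0.0 = -15.75 + 0.0 + 0.0 = -15.75


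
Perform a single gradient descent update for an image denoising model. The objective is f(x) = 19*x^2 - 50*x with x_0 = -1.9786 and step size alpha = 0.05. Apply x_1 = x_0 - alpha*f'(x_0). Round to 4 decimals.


We compute the gradient at x_0 and apply the update.
f'(x) = 38*x - 50
f'(-1.9786) = 38*-1.9786 - 50 = -125.1868
x_1 = -1.9786 - 0.05*-125.1868 = 4.2807


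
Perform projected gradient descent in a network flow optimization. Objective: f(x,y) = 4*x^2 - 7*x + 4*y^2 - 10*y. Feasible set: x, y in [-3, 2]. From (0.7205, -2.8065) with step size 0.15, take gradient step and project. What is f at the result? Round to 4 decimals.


Step 1: Compute gradient at (0.7205, -2.8065).
grad_x = 2*4*0.7205 - 7 = -1.236
grad_y = 2*4*-2.8065 - 10 = -32.452
Step 2: Gradient step.
x_raw = 0.7205 - 0.15*-1.236 = 0.9059
y_raw = -2.8065 - 0.15*-32.452 = 2.0613
Step 3: Project onto [-3, 2].
x_proj = clip(0.9059) = 0.9059
y_proj = clip(2.0613) = 2.0
Step 4: Evaluate f.
f(0.9059, 2.0) = -7.0587


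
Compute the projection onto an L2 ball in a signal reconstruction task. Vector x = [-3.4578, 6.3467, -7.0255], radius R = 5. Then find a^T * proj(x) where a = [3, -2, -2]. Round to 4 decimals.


Step 1: Compute ||x|| (intermediates to 6 decimals).
||x|| = sqrt((-3.4578)^2 + 6.3467^2 + (-7.0255)^2) = 10.079416
Step 2: Project.
Since ||x|| > R, scale = R/||x|| = 5/10.079416 = 0.49606, proj(x) = scale * x
proj(x) = [-1.715276, 3.148344, -3.48507]
Step 3: Dot product.
a^T * proj(x) = 3*(-1.715276) - 2*3.148344 - 2*(-3.48507) = -4.4724


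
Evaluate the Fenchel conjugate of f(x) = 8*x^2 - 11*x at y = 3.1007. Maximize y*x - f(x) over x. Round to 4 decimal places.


f*(y) = sup_x {y*x - a*x^2 - b*x} = sup_x {(y-b)*x - a*x^2}
FOC: (y - b) - 2a*x = 0 => x* = (y - b)/(2a)
x* = (3.1007 + 11)/(2*8) = 0.8813
f*(3.1007) = (y-b)^2/(4a) = (3.1007 + 11)^2/(4*8)
= 198.8297/32 = 6.2134


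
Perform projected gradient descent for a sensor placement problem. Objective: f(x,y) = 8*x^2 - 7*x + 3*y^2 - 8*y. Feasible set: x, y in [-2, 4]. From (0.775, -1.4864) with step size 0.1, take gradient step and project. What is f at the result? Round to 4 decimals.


Step 1: Compute gradient at (0.775, -1.4864).
grad_x = 2*8*0.775 - 7 = 5.4
grad_y = 2*3*-1.4864 - 8 = -16.9184
Step 2: Gradient step.
x_raw = 0.775 - 0.1*5.4 = 0.235
y_raw = -1.4864 - 0.1*-16.9184 = 0.2054
Step 3: Project onto [-2, 4].
x_proj = clip(0.235) = 0.235
y_proj = clip(0.2054) = 0.2054
Step 4: Evaluate f.
f(0.235, 0.2054) = -2.7201


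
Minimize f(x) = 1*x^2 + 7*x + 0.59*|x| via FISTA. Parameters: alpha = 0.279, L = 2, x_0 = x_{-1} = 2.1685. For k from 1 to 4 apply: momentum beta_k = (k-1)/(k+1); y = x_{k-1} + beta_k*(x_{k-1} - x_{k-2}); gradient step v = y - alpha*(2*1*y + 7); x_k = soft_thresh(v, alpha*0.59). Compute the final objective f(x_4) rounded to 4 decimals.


FISTA on f(x) = 1*x^2 + 7*x + 0.59*|x|
L = 2, alpha = 0.279
Iteration 1: beta = 0.0, y = 2.1685 + 0.0*(2.1685 - 2.1685) = 2.1685
  grad(y) = 11.337, v = y - alpha*grad = -0.9945
  prox(v) = soft_thresh(-0.9945, 0.1646) = -0.8299
Iteration 2: beta = 0.3333, y = -0.8299 + 0.3333*(-0.8299 - 2.1685) = -1.8294
  grad(y) = 3.3412, v = y - alpha*grad = -2.7616
  prox(v) = soft_thresh(-2.7616, 0.1646) = -2.597
Iteration 3: beta = 0.5, y = -2.597 + 0.5*(-2.597 + 0.8299) = -3.4805
  grad(y) = 0.039, v = y - alpha*grad = -3.4914
  prox(v) = soft_thresh(-3.4914, 0.1646) = -3.3268
Iteration 4: beta = 0.6, y = -3.3268 + 0.6*(-3.3268 + 2.597) = -3.7647
  grad(y) = -0.5293, v = y - alpha*grad = -3.617
  prox(v) = soft_thresh(-3.617, 0.1646) = -3.4524
f(x_4) = 1*(-3.4524)^2 + 7*(-3.4524) + 0.59*|-3.4524| = -10.2108


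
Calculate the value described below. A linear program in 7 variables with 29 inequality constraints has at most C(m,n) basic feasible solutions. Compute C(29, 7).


Each vertex corresponds to some choice of n active constraints out of m, so the number of vertices is at most C(m, n) = m! / (n!(m-n)!).
m = 29, n = 7
Numerator: 29 * 28 * 27 * 26 * 25 * 24 * 23
Denominator: 7! = 5040
C(29, 7) = 1560780


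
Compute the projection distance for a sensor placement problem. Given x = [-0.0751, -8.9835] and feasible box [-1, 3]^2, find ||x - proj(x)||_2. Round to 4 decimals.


Project each component onto [-1, 3].
clip(-0.0751) = -0.0751, clip(-8.9835) = -1.0
Projection = [-0.0751, -1.0]
Squared diffs: [0.0, 63.7363]
Distance = sqrt(63.7363) = 7.9835


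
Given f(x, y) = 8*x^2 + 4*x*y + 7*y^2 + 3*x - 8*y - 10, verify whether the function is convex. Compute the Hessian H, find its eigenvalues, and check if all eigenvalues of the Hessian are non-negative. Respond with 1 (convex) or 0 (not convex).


The Hessian of f(x,y) = 8*x^2 + 4*x*y + 7*y^2 + 3*x - 8*y - 10 is:
H = [[16, 4], [4, 14]]
Trace = 16 + 14 = 30
Determinant = 16*14 - (4)^2 = 208
Discriminant = (30)^2 - 4*208 = 68.0
Eigenvalues: lambda_1 = 10.8769, lambda_2 = 19.1231
The function is convex.

1


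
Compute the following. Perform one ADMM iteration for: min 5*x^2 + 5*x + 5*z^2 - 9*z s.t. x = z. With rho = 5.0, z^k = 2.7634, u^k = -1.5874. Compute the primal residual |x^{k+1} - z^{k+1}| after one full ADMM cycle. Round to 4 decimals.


ADMM iteration with rho = 5.0, z^k = 2.7634, u^k = -1.5874
Step 1: x-update.
Minimize 5*x^2 + 5*x + (5.0/2)*(x - 2.7634 - 1.5874)^2
FOC: (2*5 + 5.0)*x = -5 + 5.0*(2.7634 + 1.5874)
x^{k+1} = 1.1169
Step 2: z-update.
Minimize 5*z^2 - 9*z + (5.0/2)*(1.1169 - z - 1.5874)^2
FOC: (2*5 + 5.0)*z = 9 + 5.0*(1.1169 - 1.5874)
z^{k+1} = 0.4432
Step 3: u-update.
u^{k+1} = -1.5874 + 1.1169 - 0.4432 = -0.9136
Step 4: Primal residual = |1.1169 - 0.4432| = 0.6738


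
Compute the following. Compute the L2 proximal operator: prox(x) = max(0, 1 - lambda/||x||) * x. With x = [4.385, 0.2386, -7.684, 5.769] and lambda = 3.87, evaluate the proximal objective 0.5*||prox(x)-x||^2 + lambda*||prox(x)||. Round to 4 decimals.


Step 1: Compute ||x||.
||x|| = 10.5646
Step 2: Compute scaling factor.
scale = max(0, 1 - 3.87/10.5646) = 0.6337
Step 3: prox(x) = [2.7787, 0.1512, -4.8692, 3.6557]
||prox(x)|| = 6.6946
Step 4: Proximal objective.
0.5*||prox-x||^2 = 7.4885
lambda*||prox|| = 25.9081
Total = 33.3965


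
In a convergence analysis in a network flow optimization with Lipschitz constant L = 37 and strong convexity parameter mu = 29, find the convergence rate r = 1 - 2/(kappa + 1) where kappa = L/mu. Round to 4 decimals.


Step 1: Compute the condition number.
kappa = L/mu = 37/29 = 1.2759
Step 2: Compute the convergence rate.
r = 1 - 2/(kappa + 1) = 1 - 2*mu/(L + mu) = (L - mu)/(L + mu) = 8/66 = 0.1212


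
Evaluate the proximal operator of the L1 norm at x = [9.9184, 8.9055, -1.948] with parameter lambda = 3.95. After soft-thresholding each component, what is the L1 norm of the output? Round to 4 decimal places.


Soft-thresholding with lambda = 3.95:
prox(9.9184) = sign(9.9184)*max(|9.9184| - 3.95, 0) = 5.9684
prox(8.9055) = sign(8.9055)*max(|8.9055| - 3.95, 0) = 4.9555
prox(-1.948) = sign(-1.948)*max(|-1.948| - 3.95, 0) = 0.0
prox(x) = [5.9684, 4.9555, 0.0]
||prox(x)||_1 = 5.9684 + 4.9555 + 0.0 = 10.9239


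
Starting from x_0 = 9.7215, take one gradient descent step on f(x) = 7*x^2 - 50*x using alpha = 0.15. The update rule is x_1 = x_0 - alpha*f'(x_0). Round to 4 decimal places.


We compute the gradient at x_0 and apply the update.
f'(x) = 14*x - 50
f'(9.7215) = 14*9.7215 - 50 = 86.101
x_1 = 9.7215 - 0.15*86.101 = -3.1937


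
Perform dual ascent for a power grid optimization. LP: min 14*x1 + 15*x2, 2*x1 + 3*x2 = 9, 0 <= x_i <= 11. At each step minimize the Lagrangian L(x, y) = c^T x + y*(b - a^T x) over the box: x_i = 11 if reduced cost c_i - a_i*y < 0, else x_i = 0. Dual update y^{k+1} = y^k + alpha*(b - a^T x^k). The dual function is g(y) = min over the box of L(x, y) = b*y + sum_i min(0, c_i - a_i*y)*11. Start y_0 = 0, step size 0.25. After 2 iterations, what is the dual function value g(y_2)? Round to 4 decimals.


Dual ascent for LP: min 14*x1 + 15*x2, 2*x1 + 3*x2 = 9, 0 <= x_i <= 11
Step 1: y^k = 0.0, reduced costs: (14.0, 15.0)
  x^k = (0.0, 0.0), subgradient = b - a^T x = 9.0
  y^{k+1} = 0.0 + 0.25*9.0 = 2.25
Step 2: y^k = 2.25, reduced costs: (9.5, 8.25)
  x^k = (0.0, 0.0), subgradient = b - a^T x = 9.0
  y^{k+1} = 2.25 + 0.25*9.0 = 4.5
Dual objective at y_2 = 4.5: reduced costs (5.0, 1.5), box minimizer x = (0.0, 0.0)
g(y_2) = b*y + (c1 - a1*y)*x1 + (c2 - a2*y)*x2 = 9*4.5 + 5.0*0.0 + 1.5*0.0 = 40.5 + 0.0 + 0.0 = 40.5


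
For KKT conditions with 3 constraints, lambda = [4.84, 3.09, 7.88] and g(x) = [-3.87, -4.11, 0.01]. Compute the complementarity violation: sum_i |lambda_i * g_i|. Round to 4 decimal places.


KKT complementary slackness check:
lambda_1 * g_1 = 4.84 * -3.87 = -18.7308
lambda_2 * g_2 = 3.09 * -4.11 = -12.6999
lambda_3 * g_3 = 7.88 * 0.01 = 0.0788
Total violation = 18.7308 + 12.6999 + 0.0788 = 31.5095


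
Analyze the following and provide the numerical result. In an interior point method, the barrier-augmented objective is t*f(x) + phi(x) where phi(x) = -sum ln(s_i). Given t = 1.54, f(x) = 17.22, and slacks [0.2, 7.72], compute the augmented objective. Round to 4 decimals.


Step 1: Compute log-barrier.
ln values: [-1.6094, 2.0438]
phi = -(-1.6094 + 2.0438) = -0.4344
Step 2: Compute augmented objective.
t*f(x) = 1.54*17.22 = 26.5188
Total = 26.5188 - 0.4344 = 26.0844


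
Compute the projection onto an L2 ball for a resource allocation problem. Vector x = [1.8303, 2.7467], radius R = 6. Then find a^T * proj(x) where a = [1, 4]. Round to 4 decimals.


Step 1: Compute ||x|| (intermediates to 6 decimals).
||x|| = sqrt(1.8303^2 + 2.7467^2) = 3.30066
Step 2: Project.
Since ||x|| <= R, proj = x (no scaling needed).
proj(x) = [1.8303, 2.7467]
Step 3: Dot product.
a^T * proj(x) = 1*1.8303 + 4*2.7467 = 12.8171


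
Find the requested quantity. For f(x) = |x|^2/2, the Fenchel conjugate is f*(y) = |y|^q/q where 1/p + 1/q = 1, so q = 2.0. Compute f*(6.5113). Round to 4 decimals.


The conjugate exponent q satisfies 1/p + 1/q = 1.
p = 2, so q = 2/(2 - 1) = 2.0
|y|^q = 6.5113^2.0 = 42.397
f*(6.5113) = 42.397 / 2.0 = 21.1985


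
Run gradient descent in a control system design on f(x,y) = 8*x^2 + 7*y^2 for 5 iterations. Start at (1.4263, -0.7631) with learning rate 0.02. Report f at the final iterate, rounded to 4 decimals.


Gradient descent on f(x,y) = 8*x^2 + 7*y^2.
Starting point: (1.4263, -0.7631), alpha = 0.02
Step 1: grad_x = 2*8*1.4263 = 22.8208, grad_y = 2*7*-0.7631 = -10.6834
  x_1 = 1.4263 - 0.02*22.8208 = 0.9699
  y_1 = -0.7631 - 0.02*-10.6834 = -0.5494
Step 2: grad_x = 2*8*0.9699 = 15.5181, grad_y = 2*7*-0.5494 = -7.692
  x_2 = 0.9699 - 0.02*15.5181 = 0.6595
  y_2 = -0.5494 - 0.02*-7.692 = -0.3956
Step 3: grad_x = 2*8*0.6595 = 10.5523, grad_y = 2*7*-0.3956 = -5.5383
  x_3 = 0.6595 - 0.02*10.5523 = 0.4485
  y_3 = -0.3956 - 0.02*-5.5383 = -0.2848
Step 4: grad_x = 2*8*0.4485 = 7.1756, grad_y = 2*7*-0.2848 = -3.9876
  x_4 = 0.4485 - 0.02*7.1756 = 0.305
  y_4 = -0.2848 - 0.02*-3.9876 = -0.2051
Step 5: grad_x = 2*8*0.305 = 4.8794, grad_y = 2*7*-0.2051 = -2.871
  x_5 = 0.305 - 0.02*4.8794 = 0.2074
  y_5 = -0.2051 - 0.02*-2.871 = -0.1477
f(0.2074, -0.1477) = 8*0.2074^2 + 7*(-0.1477)^2 = 0.4966


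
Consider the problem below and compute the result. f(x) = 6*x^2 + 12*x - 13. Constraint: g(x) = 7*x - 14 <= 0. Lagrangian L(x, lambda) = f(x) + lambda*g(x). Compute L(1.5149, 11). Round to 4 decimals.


Step 1: Evaluate f(x).
f(1.5149) = 6*1.5149^2 + 12*1.5149 - 13 = 18.9483
Step 2: Evaluate g(x).
g(1.5149) = 7*1.5149 - 14 = -3.3957
Step 3: Compute Lagrangian.
L = 18.9483 + 11*-3.3957 = -18.4044


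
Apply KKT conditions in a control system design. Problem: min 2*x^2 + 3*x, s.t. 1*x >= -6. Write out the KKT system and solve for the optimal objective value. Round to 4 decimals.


Step 1: Try lambda = 0 (constraint inactive).
Stationarity: 2*2*x + 3 = 0
x* = -3/(2*2) = -0.75
Check constraint: 1*-0.75 = -0.75 >= -6 -- satisfied.
Step 2: Compute optimal value.
f(x*) = 2*(-0.75)^2 + 3*(-0.75) = -1.125


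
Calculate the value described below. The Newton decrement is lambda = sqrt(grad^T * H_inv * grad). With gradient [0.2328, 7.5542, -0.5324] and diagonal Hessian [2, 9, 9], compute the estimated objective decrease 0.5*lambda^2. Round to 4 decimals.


Step 1: H is diagonal, so H^(-1) * g = [0.1164, 0.8394, -0.0592].
Step 2: g^T H^(-1) g = sum_i g_i^2 / H_ii
  = (0.2328)^2/2 + (7.5542)^2/9 + (-0.5324)^2/9
  = 0.0271 + 6.3407 + 0.0315 = 6.3993
Step 3: Objective decrease = 0.5 * g^T H^(-1) g = 3.1996


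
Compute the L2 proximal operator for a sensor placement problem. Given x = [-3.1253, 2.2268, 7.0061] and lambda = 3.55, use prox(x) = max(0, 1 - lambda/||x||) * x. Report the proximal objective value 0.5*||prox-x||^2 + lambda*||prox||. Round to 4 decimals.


Step 1: Compute ||x||.
||x|| = 7.9882
Step 2: Compute scaling factor.
scale = max(0, 1 - 3.55/7.9882) = 0.5556
Step 3: prox(x) = [-1.7364, 1.2372, 3.8926]
||prox(x)|| = 4.4382
Step 4: Proximal objective.
0.5*||prox-x||^2 = 6.3013
lambda*||prox|| = 15.7556
Total = 22.0569


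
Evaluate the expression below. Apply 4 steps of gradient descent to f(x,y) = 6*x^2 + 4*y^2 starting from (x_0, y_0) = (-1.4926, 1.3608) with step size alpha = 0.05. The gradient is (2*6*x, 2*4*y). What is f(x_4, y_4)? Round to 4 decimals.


Gradient descent on f(x,y) = 6*x^2 + 4*y^2.
Starting point: (-1.4926, 1.3608), alpha = 0.05
Step 1: grad_x = 2*6*-1.4926 = -17.9112, grad_y = 2*4*1.3608 = 10.8864
  x_1 = -1.4926 - 0.05*-17.9112 = -0.597
  y_1 = 1.3608 - 0.05*10.8864 = 0.8165
Step 2: grad_x = 2*6*-0.597 = -7.1645, grad_y = 2*4*0.8165 = 6.5318
  x_2 = -0.597 - 0.05*-7.1645 = -0.2388
  y_2 = 0.8165 - 0.05*6.5318 = 0.4899
Step 3: grad_x = 2*6*-0.2388 = -2.8658, grad_y = 2*4*0.4899 = 3.9191
  x_3 = -0.2388 - 0.05*-2.8658 = -0.0955
  y_3 = 0.4899 - 0.05*3.9191 = 0.2939
Step 4: grad_x = 2*6*-0.0955 = -1.1463, grad_y = 2*4*0.2939 = 2.3515
  x_4 = -0.0955 - 0.05*-1.1463 = -0.0382
  y_4 = 0.2939 - 0.05*2.3515 = 0.1764
f(-0.0382, 0.1764) = 6*(-0.0382)^2 + 4*0.1764^2 = 0.1332


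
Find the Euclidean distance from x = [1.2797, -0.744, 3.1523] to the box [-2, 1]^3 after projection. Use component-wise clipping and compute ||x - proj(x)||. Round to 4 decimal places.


Project each component onto [-2, 1].
clip(1.2797) = 1.0, clip(-0.744) = -0.744, clip(3.1523) = 1.0
Projection = [1.0, -0.744, 1.0]
Squared diffs: [0.0782, 0.0, 4.6324]
Distance = sqrt(4.7106) = 2.1704


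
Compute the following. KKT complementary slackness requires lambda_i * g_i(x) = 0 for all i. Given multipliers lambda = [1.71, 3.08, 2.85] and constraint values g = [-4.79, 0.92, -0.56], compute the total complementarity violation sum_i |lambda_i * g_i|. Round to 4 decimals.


KKT complementary slackness check:
lambda_1 * g_1 = 1.71 * -4.79 = -8.1909
lambda_2 * g_2 = 3.08 * 0.92 = 2.8336
lambda_3 * g_3 = 2.85 * -0.56 = -1.596
Total violation = 8.1909 + 2.8336 + 1.596 = 12.6205


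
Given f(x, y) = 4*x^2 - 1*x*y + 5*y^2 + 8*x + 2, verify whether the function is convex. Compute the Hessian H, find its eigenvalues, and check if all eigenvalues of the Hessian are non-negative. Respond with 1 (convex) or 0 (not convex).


The Hessian of f(x,y) = 4*x^2 - 1*x*y + 5*y^2 + 8*x + 2 is:
H = [[8, -1], [-1, 10]]
Trace = 8 + 10 = 18
Determinant = 8*10 - (-1)^2 = 79
Discriminant = (18)^2 - 4*79 = 8.0
Eigenvalues: lambda_1 = 7.5858, lambda_2 = 10.4142
The function is convex.

1


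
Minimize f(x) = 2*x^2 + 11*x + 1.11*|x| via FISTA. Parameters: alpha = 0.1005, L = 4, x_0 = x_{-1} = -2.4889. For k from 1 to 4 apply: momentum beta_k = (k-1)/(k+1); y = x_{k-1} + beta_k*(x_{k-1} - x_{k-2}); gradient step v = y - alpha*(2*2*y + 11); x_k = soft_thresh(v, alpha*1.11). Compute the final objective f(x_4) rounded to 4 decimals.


FISTA on f(x) = 2*x^2 + 11*x + 1.11*|x|
L = 4, alpha = 0.1005
Iteration 1: beta = 0.0, y = -2.4889 + 0.0*(-2.4889 + 2.4889) = -2.4889
  grad(y) = 1.0444, v = y - alpha*grad = -2.5939
  prox(v) = soft_thresh(-2.5939, 0.1116) = -2.4823
Iteration 2: beta = 0.3333, y = -2.4823 + 0.3333*(-2.4823 + 2.4889) = -2.4801
  grad(y) = 1.0796, v = y - alpha*grad = -2.5886
  prox(v) = soft_thresh(-2.5886, 0.1116) = -2.4771
Iteration 3: beta = 0.5, y = -2.4771 + 0.5*(-2.4771 + 2.4823) = -2.4744
  grad(y) = 1.1023, v = y - alpha*grad = -2.5852
  prox(v) = soft_thresh(-2.5852, 0.1116) = -2.4736
Iteration 4: beta = 0.6, y = -2.4736 + 0.6*(-2.4736 + 2.4771) = -2.4716
  grad(y) = 1.1136, v = y - alpha*grad = -2.5835
  prox(v) = soft_thresh(-2.5835, 0.1116) = -2.472
f(x_4) = 2*(-2.472)^2 + 11*(-2.472) + 1.11*|-2.472| = -12.2265


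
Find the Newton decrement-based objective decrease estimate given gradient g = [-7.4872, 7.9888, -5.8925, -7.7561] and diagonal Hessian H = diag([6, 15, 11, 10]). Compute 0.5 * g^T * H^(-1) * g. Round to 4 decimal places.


Step 1: H is diagonal, so H^(-1) * g = [-1.2479, 0.5326, -0.5357, -0.7756].
Step 2: g^T H^(-1) g = sum_i g_i^2 / H_ii
  = (-7.4872)^2/6 + (7.9888)^2/15 + (-5.8925)^2/11 + (-7.7561)^2/10
  = 9.343 + 4.2547 + 3.1565 + 6.0157 = 22.77
Step 3: Objective decrease = 0.5 * g^T H^(-1) g = 11.385


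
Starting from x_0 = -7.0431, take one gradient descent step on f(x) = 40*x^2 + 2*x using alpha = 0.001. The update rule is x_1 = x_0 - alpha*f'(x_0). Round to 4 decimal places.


We compute the gradient at x_0 and apply the update.
f'(x) = 80*x + 2
f'(-7.0431) = 80*-7.0431 + 2 = -561.448
x_1 = -7.0431 - 0.001*-561.448 = -6.4817


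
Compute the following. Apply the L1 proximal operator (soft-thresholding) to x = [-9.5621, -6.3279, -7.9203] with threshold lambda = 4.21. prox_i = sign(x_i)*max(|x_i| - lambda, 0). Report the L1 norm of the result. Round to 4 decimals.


Soft-thresholding with lambda = 4.21:
prox(-9.5621) = sign(-9.5621)*max(|-9.5621| - 4.21, 0) = -5.3521
prox(-6.3279) = sign(-6.3279)*max(|-6.3279| - 4.21, 0) = -2.1179
prox(-7.9203) = sign(-7.9203)*max(|-7.9203| - 4.21, 0) = -3.7103
prox(x) = [-5.3521, -2.1179, -3.7103]
||prox(x)||_1 = 5.3521 + 2.1179 + 3.7103 = 11.1803


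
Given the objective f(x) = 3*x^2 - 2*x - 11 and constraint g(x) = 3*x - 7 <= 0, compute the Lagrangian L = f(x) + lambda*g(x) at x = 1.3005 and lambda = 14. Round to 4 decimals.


Step 1: Evaluate f(x).
f(1.3005) = 3*1.3005^2 - 2*1.3005 - 11 = -8.5271
Step 2: Evaluate g(x).
g(1.3005) = 3*1.3005 - 7 = -3.0985
Step 3: Compute Lagrangian.
L = -8.5271 + 14*-3.0985 = -51.9061


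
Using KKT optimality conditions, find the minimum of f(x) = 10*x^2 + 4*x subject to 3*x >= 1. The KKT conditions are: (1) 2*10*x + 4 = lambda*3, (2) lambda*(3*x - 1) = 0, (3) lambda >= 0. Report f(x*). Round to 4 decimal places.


Step 1: Try lambda = 0 (constraint inactive).
x_unc = -4/(2*10) = -0.2
Check: 3*-0.2 = -0.6 < 1 -- violated!
Step 2: Constraint must be active: 3*x = 1
x* = 1/3 = 0.3333 (rounded; the exact value 1/3 is used below)
lambda = (2*10*(1/3) + 4)/3 = 3.5556
Step 3: Compute optimal value.
f(x*) = 10*(1/3)^2 + 4*(1/3) = 2.4444


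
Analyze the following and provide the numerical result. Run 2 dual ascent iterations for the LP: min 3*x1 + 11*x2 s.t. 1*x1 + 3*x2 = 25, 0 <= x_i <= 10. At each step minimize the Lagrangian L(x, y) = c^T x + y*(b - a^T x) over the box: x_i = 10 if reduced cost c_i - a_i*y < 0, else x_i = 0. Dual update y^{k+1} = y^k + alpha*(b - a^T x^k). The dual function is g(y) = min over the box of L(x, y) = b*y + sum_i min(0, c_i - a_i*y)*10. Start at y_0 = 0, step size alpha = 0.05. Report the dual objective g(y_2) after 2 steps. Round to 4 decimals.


Dual ascent for LP: min 3*x1 + 11*x2, 1*x1 + 3*x2 = 25, 0 <= x_i <= 10
Step 1: y^k = 0.0, reduced costs: (3.0, 11.0)
  x^k = (0.0, 0.0), subgradient = b - a^T x = 25.0
  y^{k+1} = 0.0 + 0.05*25.0 = 1.25
Step 2: y^k = 1.25, reduced costs: (1.75, 7.25)
  x^k = (0.0, 0.0), subgradient = b - a^T x = 25.0
  y^{k+1} = 1.25 + 0.05*25.0 = 2.5
Dual objective at y_2 = 2.5: reduced costs (0.5, 3.5), box minimizer x = (0.0, 0.0)
g(y_2) = b*y + (c1 - a1*y)*x1 + (c2 - a2*y)*x2 = 25*2.5 + 0.5*0.0 + 3.5*0.0 = 62.5 + 0.0 + 0.0 = 62.5


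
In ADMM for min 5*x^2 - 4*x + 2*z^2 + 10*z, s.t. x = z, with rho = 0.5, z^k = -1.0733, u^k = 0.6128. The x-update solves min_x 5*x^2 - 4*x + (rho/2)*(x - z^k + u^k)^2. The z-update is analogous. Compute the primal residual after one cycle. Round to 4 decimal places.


ADMM iteration with rho = 0.5, z^k = -1.0733, u^k = 0.6128
Step 1: x-update.
Minimize 5*x^2 - 4*x + (0.5/2)*(x + 1.0733 + 0.6128)^2
FOC: (2*5 + 0.5)*x = 4 + 0.5*(-1.0733 - 0.6128)
x^{k+1} = 0.3007
Step 2: z-update.
Minimize 2*z^2 + 10*z + (0.5/2)*(0.3007 - z + 0.6128)^2
FOC: (2*2 + 0.5)*z = -10 + 0.5*(0.3007 + 0.6128)
z^{k+1} = -2.1207
Step 3: u-update.
u^{k+1} = 0.6128 + 0.3007 + 2.1207 = 3.0342
Step 4: Primal residual = |0.3007 + 2.1207| = 2.4214


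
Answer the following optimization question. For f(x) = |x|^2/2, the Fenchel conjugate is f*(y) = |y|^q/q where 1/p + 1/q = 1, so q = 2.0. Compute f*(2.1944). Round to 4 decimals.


The conjugate exponent q satisfies 1/p + 1/q = 1.
p = 2, so q = 2/(2 - 1) = 2.0
|y|^q = 2.1944^2.0 = 4.8154
f*(2.1944) = 4.8154 / 2.0 = 2.4077


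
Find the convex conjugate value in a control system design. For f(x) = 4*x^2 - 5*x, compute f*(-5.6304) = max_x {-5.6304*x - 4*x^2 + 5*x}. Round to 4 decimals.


f*(y) = sup_x {y*x - a*x^2 - b*x} = sup_x {(y-b)*x - a*x^2}
FOC: (y - b) - 2a*x = 0 => x* = (y - b)/(2a)
x* = (-5.6304 + 5)/(2*4) = -0.0788
f*(-5.6304) = (y-b)^2/(4a) = (-5.6304 + 5)^2/(4*4)
= 0.3974/16 = 0.0248


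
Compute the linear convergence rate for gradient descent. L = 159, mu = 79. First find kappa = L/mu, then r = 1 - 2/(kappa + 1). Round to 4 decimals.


Step 1: Compute the condition number.
kappa = L/mu = 159/79 = 2.0127
Step 2: Compute the convergence rate.
r = 1 - 2/(kappa + 1) = 1 - 2*mu/(L + mu) = (L - mu)/(L + mu) = 80/238 = 0.3361


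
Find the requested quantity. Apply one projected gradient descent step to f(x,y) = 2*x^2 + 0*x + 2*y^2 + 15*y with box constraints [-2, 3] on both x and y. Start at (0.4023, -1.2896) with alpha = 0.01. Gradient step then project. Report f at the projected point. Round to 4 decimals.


Step 1: Compute gradient at (0.4023, -1.2896).
grad_x = 2*2*0.4023 + 0 = 1.6092
grad_y = 2*2*-1.2896 + 15 = 9.8416
Step 2: Gradient step.
x_raw = 0.4023 - 0.01*1.6092 = 0.3862
y_raw = -1.2896 - 0.01*9.8416 = -1.388
Step 3: Project onto [-2, 3].
x_proj = clip(0.3862) = 0.3862
y_proj = clip(-1.388) = -1.388
Step 4: Evaluate f.
f(0.3862, -1.388) = -16.6687


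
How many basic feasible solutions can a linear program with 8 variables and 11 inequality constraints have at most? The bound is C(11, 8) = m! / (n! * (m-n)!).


Each vertex corresponds to some choice of n active constraints out of m, so the number of vertices is at most C(m, n) = m! / (n!(m-n)!).
m = 11, n = 8
Numerator: 11 * 10 * 9 * 8 * 7 * 6 * 5 * 4
Denominator: 8! = 40320
C(11, 8) = 165


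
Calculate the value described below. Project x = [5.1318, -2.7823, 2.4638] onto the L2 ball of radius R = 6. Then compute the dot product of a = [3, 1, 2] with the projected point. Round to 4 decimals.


Step 1: Compute ||x|| (intermediates to 6 decimals).
||x|| = sqrt(5.1318^2 + (-2.7823)^2 + 2.4638^2) = 6.336156
Step 2: Project.
Since ||x|| > R, scale = R/||x|| = 6/6.336156 = 0.946946, proj(x) = scale * x
proj(x) = [4.859537, -2.634688, 2.333086]
Step 3: Dot product.
a^T * proj(x) = 3*4.859537 + 1*(-2.634688) + 2*2.333086 = 16.6101


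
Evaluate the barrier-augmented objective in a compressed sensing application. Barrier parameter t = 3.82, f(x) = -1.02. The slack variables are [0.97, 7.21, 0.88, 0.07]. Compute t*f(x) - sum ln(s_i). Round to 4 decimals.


Step 1: Compute log-barrier.
ln values: [-0.0305, 1.9755, -0.1278, -2.6593]
phi = -(-0.0305 + 1.9755 - 0.1278 - 2.6593) = 0.8421
Step 2: Compute augmented objective.
t*f(x) = 3.82*-1.02 = -3.8964
Total = -3.8964 + 0.8421 = -3.0543


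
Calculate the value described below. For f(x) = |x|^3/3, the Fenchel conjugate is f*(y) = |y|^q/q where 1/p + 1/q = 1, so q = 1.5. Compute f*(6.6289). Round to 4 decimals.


The conjugate exponent q satisfies 1/p + 1/q = 1.
p = 3, so q = 3/(3 - 1) = 1.5
|y|^q = 6.6289^1.5 = 17.0672
f*(6.6289) = 17.0672 / 1.5 = 11.3781


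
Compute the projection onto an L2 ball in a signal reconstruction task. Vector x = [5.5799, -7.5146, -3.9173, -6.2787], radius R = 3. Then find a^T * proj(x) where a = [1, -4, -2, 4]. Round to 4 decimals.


Step 1: Compute ||x|| (intermediates to 6 decimals).
||x|| = sqrt(5.5799^2 + (-7.5146)^2 + (-3.9173)^2 + (-6.2787)^2) = 11.931966
Step 2: Project.
Since ||x|| > R, scale = R/||x|| = 3/11.931966 = 0.251425, proj(x) = scale * x
proj(x) = [1.402926, -1.889358, -0.984907, -1.578622]
Step 3: Dot product.
a^T * proj(x) = 1*1.402926 - 4*(-1.889358) - 2*(-0.984907) + 4*(-1.578622) = 4.6157


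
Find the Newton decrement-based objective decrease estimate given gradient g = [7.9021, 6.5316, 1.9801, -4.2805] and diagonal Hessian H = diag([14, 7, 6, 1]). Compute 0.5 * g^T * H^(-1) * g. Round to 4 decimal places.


Step 1: H is diagonal, so H^(-1) * g = [0.5644, 0.9331, 0.33, -4.2805].
Step 2: g^T H^(-1) g = sum_i g_i^2 / H_ii
  = (7.9021)^2/14 + (6.5316)^2/7 + (1.9801)^2/6 + (-4.2805)^2/1
  = 4.4602 + 6.0945 + 0.6535 + 18.3227 = 29.5309
Step 3: Objective decrease = 0.5 * g^T H^(-1) g = 14.7655


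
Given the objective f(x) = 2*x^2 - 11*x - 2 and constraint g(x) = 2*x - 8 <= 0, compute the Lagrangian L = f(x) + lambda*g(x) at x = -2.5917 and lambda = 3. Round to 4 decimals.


Step 1: Evaluate f(x).
f(-2.5917) = 2*(-2.5917)^2 - 11*(-2.5917) - 2 = 39.9425
Step 2: Evaluate g(x).
g(-2.5917) = 2*-2.5917 - 8 = -13.1834
Step 3: Compute Lagrangian.
L = 39.9425 + 3*-13.1834 = 0.3923


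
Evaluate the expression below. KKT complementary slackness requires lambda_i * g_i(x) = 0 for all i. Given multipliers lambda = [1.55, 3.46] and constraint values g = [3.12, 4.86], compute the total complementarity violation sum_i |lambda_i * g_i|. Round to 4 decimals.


KKT complementary slackness check:
lambda_1 * g_1 = 1.55 * 3.12 = 4.836
lambda_2 * g_2 = 3.46 * 4.86 = 16.8156
Total violation = 4.836 + 16.8156 = 21.6516


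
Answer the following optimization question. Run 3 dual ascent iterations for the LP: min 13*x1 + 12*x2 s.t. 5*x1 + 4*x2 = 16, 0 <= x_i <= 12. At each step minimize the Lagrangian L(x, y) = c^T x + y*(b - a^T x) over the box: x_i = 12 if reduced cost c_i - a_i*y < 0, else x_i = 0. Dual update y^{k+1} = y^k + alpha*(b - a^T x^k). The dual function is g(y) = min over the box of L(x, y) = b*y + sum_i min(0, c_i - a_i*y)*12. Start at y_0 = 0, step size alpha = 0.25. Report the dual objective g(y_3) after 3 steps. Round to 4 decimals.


Dual ascent for LP: min 13*x1 + 12*x2, 5*x1 + 4*x2 = 16, 0 <= x_i <= 12
Step 1: y^k = 0.0, reduced costs: (13.0, 12.0)
  x^k = (0.0, 0.0), subgradient = b - a^T x = 16.0
  y^{k+1} = 0.0 + 0.25*16.0 = 4.0
Step 2: y^k = 4.0, reduced costs: (-7.0, -4.0)
  x^k = (12.0, 12.0), subgradient = b - a^T x = -92.0
  y^{k+1} = 4.0 + 0.25*-92.0 = -19.0
Step 3: y^k = -19.0, reduced costs: (108.0, 88.0)
  x^k = (0.0, 0.0), subgradient = b - a^T x = 16.0
  y^{k+1} = -19.0 + 0.25*16.0 = -15.0
Dual objective at y_3 = -15.0: reduced costs (88.0, 72.0), box minimizer x = (0.0, 0.0)
g(y_3) = b*y + (c1 - a1*y)*x1 + (c2 - a2*y)*x2 = 16*(-15.0) + 88.0*0.0 + 72.0*0.0 = -240.0 + 0.0 + 0.0 = -240.0


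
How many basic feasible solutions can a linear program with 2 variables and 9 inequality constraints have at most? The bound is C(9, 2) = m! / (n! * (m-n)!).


Each vertex corresponds to some choice of n active constraints out of m, so the number of vertices is at most C(m, n) = m! / (n!(m-n)!).
m = 9, n = 2
Numerator: 9 * 8
Denominator: 2! = 2
C(9, 2) = 36


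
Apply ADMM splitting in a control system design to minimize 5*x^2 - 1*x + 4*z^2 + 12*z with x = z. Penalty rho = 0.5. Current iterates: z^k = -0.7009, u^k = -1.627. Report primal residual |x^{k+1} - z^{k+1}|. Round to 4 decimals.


ADMM iteration with rho = 0.5, z^k = -0.7009, u^k = -1.627
Step 1: x-update.
Minimize 5*x^2 - 1*x + (0.5/2)*(x + 0.7009 - 1.627)^2
FOC: (2*5 + 0.5)*x = 1 + 0.5*(-0.7009 + 1.627)
x^{k+1} = 0.1393
Step 2: z-update.
Minimize 4*z^2 + 12*z + (0.5/2)*(0.1393 - z - 1.627)^2
FOC: (2*4 + 0.5)*z = -12 + 0.5*(0.1393 - 1.627)
z^{k+1} = -1.4993
Step 3: u-update.
u^{k+1} = -1.627 + 0.1393 + 1.4993 = 0.0116
Step 4: Primal residual = |0.1393 + 1.4993| = 1.6386


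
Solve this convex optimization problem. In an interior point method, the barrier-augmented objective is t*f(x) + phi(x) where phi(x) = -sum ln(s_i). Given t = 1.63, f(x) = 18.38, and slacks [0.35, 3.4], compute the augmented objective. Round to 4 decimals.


Step 1: Compute log-barrier.
ln values: [-1.0498, 1.2238]
phi = -(-1.0498 + 1.2238) = -0.174
Step 2: Compute augmented objective.
t*f(x) = 1.63*18.38 = 29.9594
Total = 29.9594 - 0.174 = 29.7854


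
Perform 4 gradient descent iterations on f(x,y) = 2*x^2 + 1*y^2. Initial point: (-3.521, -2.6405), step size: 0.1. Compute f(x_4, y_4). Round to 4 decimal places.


Gradient descent on f(x,y) = 2*x^2 + 1*y^2.
Starting point: (-3.521, -2.6405), alpha = 0.1
Step 1: grad_x = 2*2*-3.521 = -14.084, grad_y = 2*1*-2.6405 = -5.281
  x_1 = -3.521 - 0.1*-14.084 = -2.1126
  y_1 = -2.6405 - 0.1*-5.281 = -2.1124
Step 2: grad_x = 2*2*-2.1126 = -8.4504, grad_y = 2*1*-2.1124 = -4.2248
  x_2 = -2.1126 - 0.1*-8.4504 = -1.2676
  y_2 = -2.1124 - 0.1*-4.2248 = -1.6899
Step 3: grad_x = 2*2*-1.2676 = -5.0702, grad_y = 2*1*-1.6899 = -3.3798
  x_3 = -1.2676 - 0.1*-5.0702 = -0.7605
  y_3 = -1.6899 - 0.1*-3.3798 = -1.3519
Step 4: grad_x = 2*2*-0.7605 = -3.0421, grad_y = 2*1*-1.3519 = -2.7039
  x_4 = -0.7605 - 0.1*-3.0421 = -0.4563
  y_4 = -1.3519 - 0.1*-2.7039 = -1.0815
f(-0.4563, -1.0815) = 2*(-0.4563)^2 + 1*(-1.0815)^2 = 1.5862


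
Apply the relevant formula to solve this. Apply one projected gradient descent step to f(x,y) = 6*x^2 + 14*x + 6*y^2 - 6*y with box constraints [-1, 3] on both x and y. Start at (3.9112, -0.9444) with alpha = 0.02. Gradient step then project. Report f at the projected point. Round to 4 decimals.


Step 1: Compute gradient at (3.9112, -0.9444).
grad_x = 2*6*3.9112 + 14 = 60.9344
grad_y = 2*6*-0.9444 - 6 = -17.3328
Step 2: Gradient step.
x_raw = 3.9112 - 0.02*60.9344 = 2.6925
y_raw = -0.9444 - 0.02*-17.3328 = -0.5977
Step 3: Project onto [-1, 3].
x_proj = clip(2.6925) = 2.6925
y_proj = clip(-0.5977) = -0.5977
Step 4: Evaluate f.
f(2.6925, -0.5977) = 86.9231


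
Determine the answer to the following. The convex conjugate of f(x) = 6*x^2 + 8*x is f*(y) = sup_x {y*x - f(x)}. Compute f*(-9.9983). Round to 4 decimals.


f*(y) = sup_x {y*x - a*x^2 - b*x} = sup_x {(y-b)*x - a*x^2}
FOC: (y - b) - 2a*x = 0 => x* = (y - b)/(2a)
x* = (-9.9983 - 8)/(2*6) = -1.4999
f*(-9.9983) = (y-b)^2/(4a) = (-9.9983 - 8)^2/(4*6)
= 323.9388/24 = 13.4975


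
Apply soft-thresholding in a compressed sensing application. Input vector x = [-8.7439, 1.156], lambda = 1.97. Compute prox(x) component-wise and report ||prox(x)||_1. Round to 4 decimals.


Soft-thresholding with lambda = 1.97:
prox(-8.7439) = sign(-8.7439)*max(|-8.7439| - 1.97, 0) = -6.7739
prox(1.156) = sign(1.156)*max(|1.156| - 1.97, 0) = 0.0
prox(x) = [-6.7739, 0.0]
||prox(x)||_1 = 6.7739 + 0.0 = 6.7739
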